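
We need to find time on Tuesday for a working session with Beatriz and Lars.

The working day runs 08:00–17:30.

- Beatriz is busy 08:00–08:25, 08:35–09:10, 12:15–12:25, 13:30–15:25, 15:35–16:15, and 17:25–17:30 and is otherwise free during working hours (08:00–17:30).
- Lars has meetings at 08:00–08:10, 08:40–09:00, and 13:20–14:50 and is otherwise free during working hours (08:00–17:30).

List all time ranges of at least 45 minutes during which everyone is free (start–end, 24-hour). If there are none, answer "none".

Beatriz free within 08:00–17:30: 08:25–08:35, 09:10–12:15, 12:25–13:30, 15:25–15:35, 16:15–17:25.
Lars free within 08:00–17:30: 08:10–08:40, 09:00–13:20, 14:50–17:30.
Beatriz ∩ Lars: 08:25–08:35, 09:10–12:15, 12:25–13:20, 15:25–15:35, 16:15–17:25.
Windows ≥ 45 min: 09:10–12:15, 12:25–13:20, 16:15–17:25.

09:10–12:15, 12:25–13:20, 16:15–17:25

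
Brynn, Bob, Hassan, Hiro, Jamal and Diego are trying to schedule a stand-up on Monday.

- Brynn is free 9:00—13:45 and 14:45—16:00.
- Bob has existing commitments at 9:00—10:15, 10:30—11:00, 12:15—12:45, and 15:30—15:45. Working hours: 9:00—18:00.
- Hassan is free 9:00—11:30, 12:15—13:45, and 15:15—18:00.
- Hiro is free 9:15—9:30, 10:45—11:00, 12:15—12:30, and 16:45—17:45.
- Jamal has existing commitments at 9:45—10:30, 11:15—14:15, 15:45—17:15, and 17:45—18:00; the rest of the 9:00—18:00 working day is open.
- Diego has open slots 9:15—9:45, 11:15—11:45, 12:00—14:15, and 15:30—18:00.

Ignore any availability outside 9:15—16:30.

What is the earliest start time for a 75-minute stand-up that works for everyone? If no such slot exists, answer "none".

none

Bob free within 09:00–18:00: 10:15–10:30, 11:00–12:15, 12:45–15:30, 15:45–18:00.
Jamal free within 09:00–18:00: 09:00–09:45, 10:30–11:15, 14:15–15:45, 17:15–17:45.
Brynn ∩ Bob: 10:15–10:30, 11:00–12:15, 12:45–13:45, 14:45–15:30, 15:45–16:00.
Brynn ∩ Bob ∩ Hassan: 10:15–10:30, 11:00–11:30, 12:45–13:45, 15:15–15:30, 15:45–16:00.
Brynn ∩ Bob ∩ Hassan ∩ Hiro: (none).
Brynn ∩ Bob ∩ Hassan ∩ Hiro ∩ Jamal: (none).
Brynn ∩ Bob ∩ Hassan ∩ Hiro ∩ Jamal ∩ Diego: (none).
Restricted to 09:15–16:30: (none).
Windows ≥ 75 min: (none).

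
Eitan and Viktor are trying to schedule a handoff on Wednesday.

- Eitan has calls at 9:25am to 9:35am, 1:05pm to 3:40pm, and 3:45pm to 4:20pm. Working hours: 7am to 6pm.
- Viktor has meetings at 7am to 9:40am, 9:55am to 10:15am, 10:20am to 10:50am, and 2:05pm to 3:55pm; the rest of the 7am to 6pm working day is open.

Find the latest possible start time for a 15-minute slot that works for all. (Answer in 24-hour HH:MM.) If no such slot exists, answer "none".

Eitan free within 07:00–18:00: 07:00–09:25, 09:35–13:05, 15:40–15:45, 16:20–18:00.
Viktor free within 07:00–18:00: 09:40–09:55, 10:15–10:20, 10:50–14:05, 15:55–18:00.
Eitan ∩ Viktor: 09:40–09:55, 10:15–10:20, 10:50–13:05, 16:20–18:00.
Windows ≥ 15 min: 09:40–09:55, 10:50–13:05, 16:20–18:00.
Latest start in the last window 16:20–18:00 is 18:00 − 15 min = 17:45.

17:45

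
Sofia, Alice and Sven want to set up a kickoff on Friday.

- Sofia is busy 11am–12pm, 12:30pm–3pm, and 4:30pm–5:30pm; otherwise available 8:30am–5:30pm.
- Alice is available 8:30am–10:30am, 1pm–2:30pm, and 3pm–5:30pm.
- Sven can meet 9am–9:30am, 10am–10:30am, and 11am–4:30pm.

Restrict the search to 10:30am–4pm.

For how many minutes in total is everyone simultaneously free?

Sofia free within 08:30–17:30: 08:30–11:00, 12:00–12:30, 15:00–16:30.
Sofia ∩ Alice: 08:30–10:30, 15:00–16:30.
Sofia ∩ Alice ∩ Sven: 09:00–09:30, 10:00–10:30, 15:00–16:30.
Restricted to 10:30–16:00: 15:00–16:00.
Total common minutes: 60.

60 minutes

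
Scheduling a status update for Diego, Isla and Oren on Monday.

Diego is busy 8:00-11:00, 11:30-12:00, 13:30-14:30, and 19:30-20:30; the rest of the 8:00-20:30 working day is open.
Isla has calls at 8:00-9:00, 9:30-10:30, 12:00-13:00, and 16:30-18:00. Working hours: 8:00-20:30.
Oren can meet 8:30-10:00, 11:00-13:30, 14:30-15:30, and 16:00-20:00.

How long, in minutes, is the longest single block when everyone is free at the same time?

90 minutes

Diego free within 08:00–20:30: 11:00–11:30, 12:00–13:30, 14:30–19:30.
Isla free within 08:00–20:30: 09:00–09:30, 10:30–12:00, 13:00–16:30, 18:00–20:30.
Diego ∩ Isla: 11:00–11:30, 13:00–13:30, 14:30–16:30, 18:00–19:30.
Diego ∩ Isla ∩ Oren: 11:00–11:30, 13:00–13:30, 14:30–15:30, 16:00–16:30, 18:00–19:30.
Common window lengths: 30, 30, 60, 30, 90 min; longest is 90.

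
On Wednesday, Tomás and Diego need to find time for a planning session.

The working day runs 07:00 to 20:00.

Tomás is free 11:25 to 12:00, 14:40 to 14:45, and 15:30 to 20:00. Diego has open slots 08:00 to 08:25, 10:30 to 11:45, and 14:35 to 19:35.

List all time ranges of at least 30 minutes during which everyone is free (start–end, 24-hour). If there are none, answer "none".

Tomás ∩ Diego: 11:25–11:45, 14:40–14:45, 15:30–19:35.
Windows ≥ 30 min: 15:30–19:35.

15:30–19:35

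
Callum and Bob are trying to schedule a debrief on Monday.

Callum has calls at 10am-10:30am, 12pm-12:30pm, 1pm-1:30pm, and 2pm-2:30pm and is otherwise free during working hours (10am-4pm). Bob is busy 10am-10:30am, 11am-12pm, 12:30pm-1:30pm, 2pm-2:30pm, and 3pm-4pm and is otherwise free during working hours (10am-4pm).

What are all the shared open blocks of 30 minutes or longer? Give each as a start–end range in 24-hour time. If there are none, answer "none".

10:30–11:00, 13:30–14:00, 14:30–15:00

Callum free within 10:00–16:00: 10:30–12:00, 12:30–13:00, 13:30–14:00, 14:30–16:00.
Bob free within 10:00–16:00: 10:30–11:00, 12:00–12:30, 13:30–14:00, 14:30–15:00.
Callum ∩ Bob: 10:30–11:00, 13:30–14:00, 14:30–15:00.
Windows ≥ 30 min: 10:30–11:00, 13:30–14:00, 14:30–15:00.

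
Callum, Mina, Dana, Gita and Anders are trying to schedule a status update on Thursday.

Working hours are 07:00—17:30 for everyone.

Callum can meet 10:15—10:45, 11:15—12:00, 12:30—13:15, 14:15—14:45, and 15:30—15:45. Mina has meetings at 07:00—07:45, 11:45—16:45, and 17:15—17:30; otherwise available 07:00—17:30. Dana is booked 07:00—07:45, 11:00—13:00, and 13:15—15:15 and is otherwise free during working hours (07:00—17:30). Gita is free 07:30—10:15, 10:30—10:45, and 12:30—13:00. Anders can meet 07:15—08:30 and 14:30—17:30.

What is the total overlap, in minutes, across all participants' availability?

Mina free within 07:00–17:30: 07:45–11:45, 16:45–17:15.
Dana free within 07:00–17:30: 07:45–11:00, 13:00–13:15, 15:15–17:30.
Callum ∩ Mina: 10:15–10:45, 11:15–11:45.
Callum ∩ Mina ∩ Dana: 10:15–10:45.
Callum ∩ Mina ∩ Dana ∩ Gita: 10:30–10:45.
Callum ∩ Mina ∩ Dana ∩ Gita ∩ Anders: (none).
Total common minutes: 0.

0 minutes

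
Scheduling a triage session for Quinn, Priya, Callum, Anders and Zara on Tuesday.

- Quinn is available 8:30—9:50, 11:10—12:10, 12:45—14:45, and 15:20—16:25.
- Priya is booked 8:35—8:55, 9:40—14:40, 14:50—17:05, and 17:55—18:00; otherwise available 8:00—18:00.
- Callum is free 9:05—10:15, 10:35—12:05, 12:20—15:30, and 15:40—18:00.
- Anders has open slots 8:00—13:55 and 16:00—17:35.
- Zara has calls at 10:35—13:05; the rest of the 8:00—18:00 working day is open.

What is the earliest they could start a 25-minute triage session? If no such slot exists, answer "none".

Priya free within 08:00–18:00: 08:00–08:35, 08:55–09:40, 14:40–14:50, 17:05–17:55.
Zara free within 08:00–18:00: 08:00–10:35, 13:05–18:00.
Quinn ∩ Priya: 08:30–08:35, 08:55–09:40, 14:40–14:45.
Quinn ∩ Priya ∩ Callum: 09:05–09:40, 14:40–14:45.
Quinn ∩ Priya ∩ Callum ∩ Anders: 09:05–09:40.
Quinn ∩ Priya ∩ Callum ∩ Anders ∩ Zara: 09:05–09:40.
Windows ≥ 25 min: 09:05–09:40.
Earliest such window starts at 09:05.

09:05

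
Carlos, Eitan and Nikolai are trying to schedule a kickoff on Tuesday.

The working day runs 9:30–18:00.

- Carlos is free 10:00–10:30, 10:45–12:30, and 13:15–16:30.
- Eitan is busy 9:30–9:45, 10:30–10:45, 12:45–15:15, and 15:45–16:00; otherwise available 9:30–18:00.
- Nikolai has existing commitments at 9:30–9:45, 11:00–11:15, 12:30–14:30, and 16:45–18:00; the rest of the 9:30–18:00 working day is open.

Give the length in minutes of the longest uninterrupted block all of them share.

Eitan free within 09:30–18:00: 09:45–10:30, 10:45–12:45, 15:15–15:45, 16:00–18:00.
Nikolai free within 09:30–18:00: 09:45–11:00, 11:15–12:30, 14:30–16:45.
Carlos ∩ Eitan: 10:00–10:30, 10:45–12:30, 15:15–15:45, 16:00–16:30.
Carlos ∩ Eitan ∩ Nikolai: 10:00–10:30, 10:45–11:00, 11:15–12:30, 15:15–15:45, 16:00–16:30.
Common window lengths: 30, 15, 75, 30, 30 min; longest is 75.

75 minutes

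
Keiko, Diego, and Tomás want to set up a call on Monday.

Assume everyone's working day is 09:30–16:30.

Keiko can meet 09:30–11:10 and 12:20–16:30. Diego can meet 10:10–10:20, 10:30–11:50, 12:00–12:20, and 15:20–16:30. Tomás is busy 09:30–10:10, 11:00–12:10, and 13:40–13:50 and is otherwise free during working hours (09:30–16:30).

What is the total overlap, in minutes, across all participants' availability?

110 minutes

Tomás free within 09:30–16:30: 10:10–11:00, 12:10–13:40, 13:50–16:30.
Keiko ∩ Diego: 10:10–10:20, 10:30–11:10, 15:20–16:30.
Keiko ∩ Diego ∩ Tomás: 10:10–10:20, 10:30–11:00, 15:20–16:30.
Total common minutes: 10 + 30 + 70 = 110.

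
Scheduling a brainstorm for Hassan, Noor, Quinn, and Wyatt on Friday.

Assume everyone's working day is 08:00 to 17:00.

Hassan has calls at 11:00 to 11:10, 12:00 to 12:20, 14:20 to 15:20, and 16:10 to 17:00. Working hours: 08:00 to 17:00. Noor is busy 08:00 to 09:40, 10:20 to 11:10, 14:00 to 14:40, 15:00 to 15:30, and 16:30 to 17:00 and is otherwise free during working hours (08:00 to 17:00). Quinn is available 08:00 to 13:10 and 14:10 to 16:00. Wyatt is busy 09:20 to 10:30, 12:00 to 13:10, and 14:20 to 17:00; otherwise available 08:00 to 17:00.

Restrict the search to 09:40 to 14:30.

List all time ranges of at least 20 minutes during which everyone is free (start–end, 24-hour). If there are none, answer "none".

11:10–12:00

Hassan free within 08:00–17:00: 08:00–11:00, 11:10–12:00, 12:20–14:20, 15:20–16:10.
Noor free within 08:00–17:00: 09:40–10:20, 11:10–14:00, 14:40–15:00, 15:30–16:30.
Wyatt free within 08:00–17:00: 08:00–09:20, 10:30–12:00, 13:10–14:20.
Hassan ∩ Noor: 09:40–10:20, 11:10–12:00, 12:20–14:00, 15:30–16:10.
Hassan ∩ Noor ∩ Quinn: 09:40–10:20, 11:10–12:00, 12:20–13:10, 15:30–16:00.
Hassan ∩ Noor ∩ Quinn ∩ Wyatt: 11:10–12:00.
Restricted to 09:40–14:30: 11:10–12:00.
Windows ≥ 20 min: 11:10–12:00.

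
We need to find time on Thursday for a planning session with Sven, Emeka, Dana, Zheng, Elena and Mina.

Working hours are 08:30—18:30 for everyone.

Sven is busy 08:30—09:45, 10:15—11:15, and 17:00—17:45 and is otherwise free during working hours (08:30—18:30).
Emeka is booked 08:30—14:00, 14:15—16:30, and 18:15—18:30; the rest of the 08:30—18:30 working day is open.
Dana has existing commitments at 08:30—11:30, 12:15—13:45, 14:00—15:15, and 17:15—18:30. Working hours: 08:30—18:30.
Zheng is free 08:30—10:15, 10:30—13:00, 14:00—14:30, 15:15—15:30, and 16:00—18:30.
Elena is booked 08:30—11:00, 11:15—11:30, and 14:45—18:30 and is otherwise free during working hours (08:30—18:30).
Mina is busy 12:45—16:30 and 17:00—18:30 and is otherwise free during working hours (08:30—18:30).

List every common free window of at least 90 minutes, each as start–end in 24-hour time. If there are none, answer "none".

Sven free within 08:30–18:30: 09:45–10:15, 11:15–17:00, 17:45–18:30.
Emeka free within 08:30–18:30: 14:00–14:15, 16:30–18:15.
Dana free within 08:30–18:30: 11:30–12:15, 13:45–14:00, 15:15–17:15.
Elena free within 08:30–18:30: 11:00–11:15, 11:30–14:45.
Mina free within 08:30–18:30: 08:30–12:45, 16:30–17:00.
Sven ∩ Emeka: 14:00–14:15, 16:30–17:00, 17:45–18:15.
Sven ∩ Emeka ∩ Dana: 16:30–17:00.
Sven ∩ Emeka ∩ Dana ∩ Zheng: 16:30–17:00.
Sven ∩ Emeka ∩ Dana ∩ Zheng ∩ Elena: (none).
Sven ∩ Emeka ∩ Dana ∩ Zheng ∩ Elena ∩ Mina: (none).
Windows ≥ 90 min: (none).

none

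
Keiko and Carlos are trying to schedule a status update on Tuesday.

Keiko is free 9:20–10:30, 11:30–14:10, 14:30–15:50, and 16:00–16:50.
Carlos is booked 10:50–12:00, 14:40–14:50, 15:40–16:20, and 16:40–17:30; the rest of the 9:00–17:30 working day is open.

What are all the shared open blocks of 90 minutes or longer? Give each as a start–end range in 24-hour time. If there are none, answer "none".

12:00–14:10

Carlos free within 09:00–17:30: 09:00–10:50, 12:00–14:40, 14:50–15:40, 16:20–16:40.
Keiko ∩ Carlos: 09:20–10:30, 12:00–14:10, 14:30–14:40, 14:50–15:40, 16:20–16:40.
Windows ≥ 90 min: 12:00–14:10.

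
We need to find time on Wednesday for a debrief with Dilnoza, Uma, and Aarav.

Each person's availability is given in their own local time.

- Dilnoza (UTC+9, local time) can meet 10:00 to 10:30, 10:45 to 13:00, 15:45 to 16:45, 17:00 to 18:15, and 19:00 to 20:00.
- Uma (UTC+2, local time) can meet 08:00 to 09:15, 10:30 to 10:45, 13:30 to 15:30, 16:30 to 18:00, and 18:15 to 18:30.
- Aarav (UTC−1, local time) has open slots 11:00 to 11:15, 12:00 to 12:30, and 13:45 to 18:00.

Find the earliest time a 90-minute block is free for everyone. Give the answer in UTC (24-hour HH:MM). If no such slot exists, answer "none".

none

Dilnoza → UTC: 01:00–01:30, 01:45–04:00, 06:45–07:45, 08:00–09:15, 10:00–11:00.
Uma → UTC: 06:00–07:15, 08:30–08:45, 11:30–13:30, 14:30–16:00, 16:15–16:30.
Aarav → UTC: 12:00–12:15, 13:00–13:30, 14:45–19:00.
Dilnoza ∩ Uma: 06:45–07:15, 08:30–08:45.
Dilnoza ∩ Uma ∩ Aarav: (none).
Windows ≥ 90 min: (none).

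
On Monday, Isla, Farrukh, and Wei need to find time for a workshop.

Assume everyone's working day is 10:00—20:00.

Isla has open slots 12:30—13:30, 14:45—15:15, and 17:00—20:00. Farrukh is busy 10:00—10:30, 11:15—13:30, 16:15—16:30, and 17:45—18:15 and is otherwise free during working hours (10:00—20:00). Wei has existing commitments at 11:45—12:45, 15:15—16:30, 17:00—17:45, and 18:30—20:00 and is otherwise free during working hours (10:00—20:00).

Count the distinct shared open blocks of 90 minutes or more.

0

Farrukh free within 10:00–20:00: 10:30–11:15, 13:30–16:15, 16:30–17:45, 18:15–20:00.
Wei free within 10:00–20:00: 10:00–11:45, 12:45–15:15, 16:30–17:00, 17:45–18:30.
Isla ∩ Farrukh: 14:45–15:15, 17:00–17:45, 18:15–20:00.
Isla ∩ Farrukh ∩ Wei: 14:45–15:15, 18:15–18:30.
Windows ≥ 90 min: (none).
That's 0 windows.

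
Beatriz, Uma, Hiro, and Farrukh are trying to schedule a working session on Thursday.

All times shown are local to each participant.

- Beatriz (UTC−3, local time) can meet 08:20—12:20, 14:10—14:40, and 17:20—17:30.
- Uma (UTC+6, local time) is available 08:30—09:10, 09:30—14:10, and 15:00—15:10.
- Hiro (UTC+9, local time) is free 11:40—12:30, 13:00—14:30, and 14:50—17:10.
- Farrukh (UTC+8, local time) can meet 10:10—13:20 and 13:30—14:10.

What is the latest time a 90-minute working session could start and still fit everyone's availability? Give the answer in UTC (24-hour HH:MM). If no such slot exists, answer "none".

Beatriz → UTC: 11:20–15:20, 17:10–17:40, 20:20–20:30.
Uma → UTC: 02:30–03:10, 03:30–08:10, 09:00–09:10.
Hiro → UTC: 02:40–03:30, 04:00–05:30, 05:50–08:10.
Farrukh → UTC: 02:10–05:20, 05:30–06:10.
Beatriz ∩ Uma: (none).
Beatriz ∩ Uma ∩ Hiro: (none).
Beatriz ∩ Uma ∩ Hiro ∩ Farrukh: (none).
Windows ≥ 90 min: (none).

none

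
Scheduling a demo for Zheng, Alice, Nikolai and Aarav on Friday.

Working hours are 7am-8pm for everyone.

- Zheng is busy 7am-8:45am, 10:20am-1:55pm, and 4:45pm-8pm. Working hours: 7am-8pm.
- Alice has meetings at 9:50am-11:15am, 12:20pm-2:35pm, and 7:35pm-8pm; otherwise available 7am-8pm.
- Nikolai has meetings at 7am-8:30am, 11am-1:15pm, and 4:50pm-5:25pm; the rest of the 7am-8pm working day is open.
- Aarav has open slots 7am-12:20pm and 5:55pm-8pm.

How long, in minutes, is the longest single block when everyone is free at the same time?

65 minutes

Zheng free within 07:00–20:00: 08:45–10:20, 13:55–16:45.
Alice free within 07:00–20:00: 07:00–09:50, 11:15–12:20, 14:35–19:35.
Nikolai free within 07:00–20:00: 08:30–11:00, 13:15–16:50, 17:25–20:00.
Zheng ∩ Alice: 08:45–09:50, 14:35–16:45.
Zheng ∩ Alice ∩ Nikolai: 08:45–09:50, 14:35–16:45.
Zheng ∩ Alice ∩ Nikolai ∩ Aarav: 08:45–09:50.
Single common window of 65 minutes.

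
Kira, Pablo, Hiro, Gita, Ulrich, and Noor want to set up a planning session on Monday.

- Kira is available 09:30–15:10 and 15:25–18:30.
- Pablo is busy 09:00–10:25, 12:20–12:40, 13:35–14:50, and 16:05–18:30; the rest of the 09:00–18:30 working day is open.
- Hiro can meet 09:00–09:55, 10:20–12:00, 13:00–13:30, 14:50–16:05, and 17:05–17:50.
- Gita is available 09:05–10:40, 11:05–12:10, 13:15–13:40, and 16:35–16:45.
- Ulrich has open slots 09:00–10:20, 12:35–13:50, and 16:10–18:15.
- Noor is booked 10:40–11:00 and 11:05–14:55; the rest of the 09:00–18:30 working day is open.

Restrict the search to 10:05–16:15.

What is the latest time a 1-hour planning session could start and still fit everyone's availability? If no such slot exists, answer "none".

none

Pablo free within 09:00–18:30: 10:25–12:20, 12:40–13:35, 14:50–16:05.
Noor free within 09:00–18:30: 09:00–10:40, 11:00–11:05, 14:55–18:30.
Kira ∩ Pablo: 10:25–12:20, 12:40–13:35, 14:50–15:10, 15:25–16:05.
Kira ∩ Pablo ∩ Hiro: 10:25–12:00, 13:00–13:30, 14:50–15:10, 15:25–16:05.
Kira ∩ Pablo ∩ Hiro ∩ Gita: 10:25–10:40, 11:05–12:00, 13:15–13:30.
Kira ∩ Pablo ∩ Hiro ∩ Gita ∩ Ulrich: 13:15–13:30.
Kira ∩ Pablo ∩ Hiro ∩ Gita ∩ Ulrich ∩ Noor: (none).
Restricted to 10:05–16:15: (none).
Windows ≥ 60 min: (none).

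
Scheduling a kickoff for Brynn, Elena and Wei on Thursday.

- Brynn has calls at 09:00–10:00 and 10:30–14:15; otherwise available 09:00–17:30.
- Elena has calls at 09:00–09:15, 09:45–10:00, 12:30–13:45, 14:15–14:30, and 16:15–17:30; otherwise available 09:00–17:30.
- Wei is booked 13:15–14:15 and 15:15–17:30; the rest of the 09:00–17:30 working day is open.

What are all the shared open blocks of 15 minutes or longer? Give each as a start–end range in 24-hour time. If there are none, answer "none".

Brynn free within 09:00–17:30: 10:00–10:30, 14:15–17:30.
Elena free within 09:00–17:30: 09:15–09:45, 10:00–12:30, 13:45–14:15, 14:30–16:15.
Wei free within 09:00–17:30: 09:00–13:15, 14:15–15:15.
Brynn ∩ Elena: 10:00–10:30, 14:30–16:15.
Brynn ∩ Elena ∩ Wei: 10:00–10:30, 14:30–15:15.
Windows ≥ 15 min: 10:00–10:30, 14:30–15:15.

10:00–10:30, 14:30–15:15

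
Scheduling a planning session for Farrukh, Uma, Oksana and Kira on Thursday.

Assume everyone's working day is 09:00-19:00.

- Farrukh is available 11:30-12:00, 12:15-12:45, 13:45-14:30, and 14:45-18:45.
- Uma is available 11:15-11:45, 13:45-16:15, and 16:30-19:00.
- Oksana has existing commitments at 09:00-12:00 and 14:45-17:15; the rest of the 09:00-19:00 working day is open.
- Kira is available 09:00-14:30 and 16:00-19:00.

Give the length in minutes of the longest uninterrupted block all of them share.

Oksana free within 09:00–19:00: 12:00–14:45, 17:15–19:00.
Farrukh ∩ Uma: 11:30–11:45, 13:45–14:30, 14:45–16:15, 16:30–18:45.
Farrukh ∩ Uma ∩ Oksana: 13:45–14:30, 17:15–18:45.
Farrukh ∩ Uma ∩ Oksana ∩ Kira: 13:45–14:30, 17:15–18:45.
Common window lengths: 45, 90 min; longest is 90.

90 minutes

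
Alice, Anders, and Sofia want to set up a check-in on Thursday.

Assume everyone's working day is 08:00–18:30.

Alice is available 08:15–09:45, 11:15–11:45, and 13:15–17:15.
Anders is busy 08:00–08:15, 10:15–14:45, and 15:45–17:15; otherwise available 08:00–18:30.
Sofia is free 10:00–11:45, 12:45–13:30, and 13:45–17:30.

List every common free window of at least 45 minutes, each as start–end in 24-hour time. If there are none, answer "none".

14:45–15:45

Anders free within 08:00–18:30: 08:15–10:15, 14:45–15:45, 17:15–18:30.
Alice ∩ Anders: 08:15–09:45, 14:45–15:45.
Alice ∩ Anders ∩ Sofia: 14:45–15:45.
Windows ≥ 45 min: 14:45–15:45.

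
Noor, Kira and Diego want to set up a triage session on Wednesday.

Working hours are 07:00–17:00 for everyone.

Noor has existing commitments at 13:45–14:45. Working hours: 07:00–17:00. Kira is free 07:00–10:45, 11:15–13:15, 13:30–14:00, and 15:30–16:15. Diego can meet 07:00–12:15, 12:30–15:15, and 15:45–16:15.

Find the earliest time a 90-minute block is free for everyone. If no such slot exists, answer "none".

07:00

Noor free within 07:00–17:00: 07:00–13:45, 14:45–17:00.
Noor ∩ Kira: 07:00–10:45, 11:15–13:15, 13:30–13:45, 15:30–16:15.
Noor ∩ Kira ∩ Diego: 07:00–10:45, 11:15–12:15, 12:30–13:15, 13:30–13:45, 15:45–16:15.
Windows ≥ 90 min: 07:00–10:45.
Earliest such window starts at 07:00.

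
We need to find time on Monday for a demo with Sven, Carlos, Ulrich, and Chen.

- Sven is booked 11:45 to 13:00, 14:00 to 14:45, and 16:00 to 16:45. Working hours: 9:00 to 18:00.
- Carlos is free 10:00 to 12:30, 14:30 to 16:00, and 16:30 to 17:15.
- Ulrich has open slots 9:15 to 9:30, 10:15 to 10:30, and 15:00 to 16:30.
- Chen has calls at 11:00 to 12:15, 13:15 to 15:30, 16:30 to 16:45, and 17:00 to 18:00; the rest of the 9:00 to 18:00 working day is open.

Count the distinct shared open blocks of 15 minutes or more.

Sven free within 09:00–18:00: 09:00–11:45, 13:00–14:00, 14:45–16:00, 16:45–18:00.
Chen free within 09:00–18:00: 09:00–11:00, 12:15–13:15, 15:30–16:30, 16:45–17:00.
Sven ∩ Carlos: 10:00–11:45, 14:45–16:00, 16:45–17:15.
Sven ∩ Carlos ∩ Ulrich: 10:15–10:30, 15:00–16:00.
Sven ∩ Carlos ∩ Ulrich ∩ Chen: 10:15–10:30, 15:30–16:00.
Windows ≥ 15 min: 10:15–10:30, 15:30–16:00.
That's 2 windows.

2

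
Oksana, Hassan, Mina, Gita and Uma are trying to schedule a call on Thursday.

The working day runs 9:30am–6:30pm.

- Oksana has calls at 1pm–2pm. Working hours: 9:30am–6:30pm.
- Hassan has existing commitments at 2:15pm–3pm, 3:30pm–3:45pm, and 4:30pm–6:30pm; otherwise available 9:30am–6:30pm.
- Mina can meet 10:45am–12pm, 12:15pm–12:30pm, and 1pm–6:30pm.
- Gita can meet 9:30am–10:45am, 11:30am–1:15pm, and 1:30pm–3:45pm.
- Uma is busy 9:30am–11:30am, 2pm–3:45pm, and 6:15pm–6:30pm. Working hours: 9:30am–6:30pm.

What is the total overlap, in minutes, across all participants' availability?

Oksana free within 09:30–18:30: 09:30–13:00, 14:00–18:30.
Hassan free within 09:30–18:30: 09:30–14:15, 15:00–15:30, 15:45–16:30.
Uma free within 09:30–18:30: 11:30–14:00, 15:45–18:15.
Oksana ∩ Hassan: 09:30–13:00, 14:00–14:15, 15:00–15:30, 15:45–16:30.
Oksana ∩ Hassan ∩ Mina: 10:45–12:00, 12:15–12:30, 14:00–14:15, 15:00–15:30, 15:45–16:30.
Oksana ∩ Hassan ∩ Mina ∩ Gita: 11:30–12:00, 12:15–12:30, 14:00–14:15, 15:00–15:30.
Oksana ∩ Hassan ∩ Mina ∩ Gita ∩ Uma: 11:30–12:00, 12:15–12:30.
Total common minutes: 30 + 15 = 45.

45 minutes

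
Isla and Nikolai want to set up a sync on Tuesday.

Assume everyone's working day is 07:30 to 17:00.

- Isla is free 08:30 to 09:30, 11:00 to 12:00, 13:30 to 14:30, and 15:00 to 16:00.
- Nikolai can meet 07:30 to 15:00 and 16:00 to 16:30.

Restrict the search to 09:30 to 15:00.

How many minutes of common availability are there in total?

Isla ∩ Nikolai: 08:30–09:30, 11:00–12:00, 13:30–14:30.
Restricted to 09:30–15:00: 11:00–12:00, 13:30–14:30.
Total common minutes: 60 + 60 = 120.

120 minutes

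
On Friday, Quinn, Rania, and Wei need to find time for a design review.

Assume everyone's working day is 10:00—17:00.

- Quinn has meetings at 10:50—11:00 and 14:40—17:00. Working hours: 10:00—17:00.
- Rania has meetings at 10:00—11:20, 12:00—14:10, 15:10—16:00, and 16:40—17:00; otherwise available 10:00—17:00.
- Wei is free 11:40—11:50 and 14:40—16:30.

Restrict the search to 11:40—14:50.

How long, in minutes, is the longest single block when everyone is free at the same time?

Quinn free within 10:00–17:00: 10:00–10:50, 11:00–14:40.
Rania free within 10:00–17:00: 11:20–12:00, 14:10–15:10, 16:00–16:40.
Quinn ∩ Rania: 11:20–12:00, 14:10–14:40.
Quinn ∩ Rania ∩ Wei: 11:40–11:50.
Restricted to 11:40–14:50: 11:40–11:50.
Single common window of 10 minutes.

10 minutes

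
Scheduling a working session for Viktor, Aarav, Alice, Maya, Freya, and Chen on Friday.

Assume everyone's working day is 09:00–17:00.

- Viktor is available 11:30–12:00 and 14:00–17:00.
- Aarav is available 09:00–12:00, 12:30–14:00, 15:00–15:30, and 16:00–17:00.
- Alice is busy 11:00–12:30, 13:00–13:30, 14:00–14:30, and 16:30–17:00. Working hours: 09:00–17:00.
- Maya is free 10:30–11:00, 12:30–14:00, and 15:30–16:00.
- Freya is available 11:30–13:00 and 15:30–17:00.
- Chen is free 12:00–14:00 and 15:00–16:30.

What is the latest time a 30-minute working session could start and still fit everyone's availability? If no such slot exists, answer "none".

none

Alice free within 09:00–17:00: 09:00–11:00, 12:30–13:00, 13:30–14:00, 14:30–16:30.
Viktor ∩ Aarav: 11:30–12:00, 15:00–15:30, 16:00–17:00.
Viktor ∩ Aarav ∩ Alice: 15:00–15:30, 16:00–16:30.
Viktor ∩ Aarav ∩ Alice ∩ Maya: (none).
Viktor ∩ Aarav ∩ Alice ∩ Maya ∩ Freya: (none).
Viktor ∩ Aarav ∩ Alice ∩ Maya ∩ Freya ∩ Chen: (none).
Windows ≥ 30 min: (none).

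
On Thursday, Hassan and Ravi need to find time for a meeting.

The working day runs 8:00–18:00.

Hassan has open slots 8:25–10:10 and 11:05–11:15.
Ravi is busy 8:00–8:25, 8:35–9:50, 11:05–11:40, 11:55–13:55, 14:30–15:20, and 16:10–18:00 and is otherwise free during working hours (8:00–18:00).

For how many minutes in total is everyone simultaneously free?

30 minutes

Ravi free within 08:00–18:00: 08:25–08:35, 09:50–11:05, 11:40–11:55, 13:55–14:30, 15:20–16:10.
Hassan ∩ Ravi: 08:25–08:35, 09:50–10:10.
Total common minutes: 10 + 20 = 30.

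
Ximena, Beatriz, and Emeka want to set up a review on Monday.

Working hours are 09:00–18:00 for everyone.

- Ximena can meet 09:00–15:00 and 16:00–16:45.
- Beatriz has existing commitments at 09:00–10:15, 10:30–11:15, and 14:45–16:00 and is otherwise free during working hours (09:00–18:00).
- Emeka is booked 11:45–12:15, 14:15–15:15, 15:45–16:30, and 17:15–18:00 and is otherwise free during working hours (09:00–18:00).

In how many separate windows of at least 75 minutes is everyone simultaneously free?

1

Beatriz free within 09:00–18:00: 10:15–10:30, 11:15–14:45, 16:00–18:00.
Emeka free within 09:00–18:00: 09:00–11:45, 12:15–14:15, 15:15–15:45, 16:30–17:15.
Ximena ∩ Beatriz: 10:15–10:30, 11:15–14:45, 16:00–16:45.
Ximena ∩ Beatriz ∩ Emeka: 10:15–10:30, 11:15–11:45, 12:15–14:15, 16:30–16:45.
Windows ≥ 75 min: 12:15–14:15.
That's 1 window.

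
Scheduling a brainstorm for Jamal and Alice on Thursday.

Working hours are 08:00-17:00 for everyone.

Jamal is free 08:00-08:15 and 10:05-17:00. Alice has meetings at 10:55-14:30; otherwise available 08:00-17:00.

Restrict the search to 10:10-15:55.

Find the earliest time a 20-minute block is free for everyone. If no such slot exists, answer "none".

10:10

Alice free within 08:00–17:00: 08:00–10:55, 14:30–17:00.
Jamal ∩ Alice: 08:00–08:15, 10:05–10:55, 14:30–17:00.
Restricted to 10:10–15:55: 10:10–10:55, 14:30–15:55.
Windows ≥ 20 min: 10:10–10:55, 14:30–15:55.
Earliest such window starts at 10:10.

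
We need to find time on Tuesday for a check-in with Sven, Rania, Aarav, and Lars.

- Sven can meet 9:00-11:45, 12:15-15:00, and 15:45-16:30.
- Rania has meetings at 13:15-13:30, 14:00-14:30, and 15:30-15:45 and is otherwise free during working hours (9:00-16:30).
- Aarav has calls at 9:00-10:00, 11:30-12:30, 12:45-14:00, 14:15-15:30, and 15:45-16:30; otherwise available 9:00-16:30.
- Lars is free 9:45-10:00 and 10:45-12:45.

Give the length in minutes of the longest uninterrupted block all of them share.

45 minutes

Rania free within 09:00–16:30: 09:00–13:15, 13:30–14:00, 14:30–15:30, 15:45–16:30.
Aarav free within 09:00–16:30: 10:00–11:30, 12:30–12:45, 14:00–14:15, 15:30–15:45.
Sven ∩ Rania: 09:00–11:45, 12:15–13:15, 13:30–14:00, 14:30–15:00, 15:45–16:30.
Sven ∩ Rania ∩ Aarav: 10:00–11:30, 12:30–12:45.
Sven ∩ Rania ∩ Aarav ∩ Lars: 10:45–11:30, 12:30–12:45.
Common window lengths: 45, 15 min; longest is 45.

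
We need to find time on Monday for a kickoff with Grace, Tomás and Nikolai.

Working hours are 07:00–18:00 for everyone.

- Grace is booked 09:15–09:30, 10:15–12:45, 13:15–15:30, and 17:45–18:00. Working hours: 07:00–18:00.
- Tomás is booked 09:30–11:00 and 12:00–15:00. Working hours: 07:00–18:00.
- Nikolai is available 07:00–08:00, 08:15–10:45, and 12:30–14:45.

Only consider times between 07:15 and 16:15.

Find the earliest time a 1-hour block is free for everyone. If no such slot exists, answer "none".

08:15

Grace free within 07:00–18:00: 07:00–09:15, 09:30–10:15, 12:45–13:15, 15:30–17:45.
Tomás free within 07:00–18:00: 07:00–09:30, 11:00–12:00, 15:00–18:00.
Grace ∩ Tomás: 07:00–09:15, 15:30–17:45.
Grace ∩ Tomás ∩ Nikolai: 07:00–08:00, 08:15–09:15.
Restricted to 07:15–16:15: 07:15–08:00, 08:15–09:15.
Windows ≥ 60 min: 08:15–09:15.
Earliest such window starts at 08:15.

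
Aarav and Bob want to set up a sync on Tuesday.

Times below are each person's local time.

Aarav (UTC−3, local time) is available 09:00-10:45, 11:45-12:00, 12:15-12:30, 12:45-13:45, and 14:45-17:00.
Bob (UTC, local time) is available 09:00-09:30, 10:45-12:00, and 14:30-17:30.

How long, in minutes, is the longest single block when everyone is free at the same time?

Aarav → UTC: 12:00–13:45, 14:45–15:00, 15:15–15:30, 15:45–16:45, 17:45–20:00.
Bob → UTC: 09:00–09:30, 10:45–12:00, 14:30–17:30.
Aarav ∩ Bob: 14:45–15:00, 15:15–15:30, 15:45–16:45.
Common window lengths: 15, 15, 60 min; longest is 60.

60 minutes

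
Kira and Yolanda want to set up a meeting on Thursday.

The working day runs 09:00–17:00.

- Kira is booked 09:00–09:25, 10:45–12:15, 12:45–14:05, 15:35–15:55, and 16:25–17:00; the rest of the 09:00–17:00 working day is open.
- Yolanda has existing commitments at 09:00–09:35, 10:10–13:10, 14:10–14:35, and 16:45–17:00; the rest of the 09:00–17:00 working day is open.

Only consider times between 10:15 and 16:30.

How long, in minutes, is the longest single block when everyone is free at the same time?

Kira free within 09:00–17:00: 09:25–10:45, 12:15–12:45, 14:05–15:35, 15:55–16:25.
Yolanda free within 09:00–17:00: 09:35–10:10, 13:10–14:10, 14:35–16:45.
Kira ∩ Yolanda: 09:35–10:10, 14:05–14:10, 14:35–15:35, 15:55–16:25.
Restricted to 10:15–16:30: 14:05–14:10, 14:35–15:35, 15:55–16:25.
Common window lengths: 5, 60, 30 min; longest is 60.

60 minutes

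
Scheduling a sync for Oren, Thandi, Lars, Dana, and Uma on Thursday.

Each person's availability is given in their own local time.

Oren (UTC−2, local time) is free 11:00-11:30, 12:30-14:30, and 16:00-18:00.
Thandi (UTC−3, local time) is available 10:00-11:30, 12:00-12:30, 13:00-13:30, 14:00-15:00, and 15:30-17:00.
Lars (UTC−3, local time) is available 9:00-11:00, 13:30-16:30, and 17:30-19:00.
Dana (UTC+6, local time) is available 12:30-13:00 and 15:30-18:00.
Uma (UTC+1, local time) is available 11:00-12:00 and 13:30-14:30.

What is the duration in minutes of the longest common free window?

0 minutes

Oren → UTC: 13:00–13:30, 14:30–16:30, 18:00–20:00.
Thandi → UTC: 13:00–14:30, 15:00–15:30, 16:00–16:30, 17:00–18:00, 18:30–20:00.
Lars → UTC: 12:00–14:00, 16:30–19:30, 20:30–22:00.
Dana → UTC: 06:30–07:00, 09:30–12:00.
Uma → UTC: 10:00–11:00, 12:30–13:30.
Oren ∩ Thandi: 13:00–13:30, 15:00–15:30, 16:00–16:30, 18:30–20:00.
Oren ∩ Thandi ∩ Lars: 13:00–13:30, 18:30–19:30.
Oren ∩ Thandi ∩ Lars ∩ Dana: (none).
Oren ∩ Thandi ∩ Lars ∩ Dana ∩ Uma: (none).
No common window.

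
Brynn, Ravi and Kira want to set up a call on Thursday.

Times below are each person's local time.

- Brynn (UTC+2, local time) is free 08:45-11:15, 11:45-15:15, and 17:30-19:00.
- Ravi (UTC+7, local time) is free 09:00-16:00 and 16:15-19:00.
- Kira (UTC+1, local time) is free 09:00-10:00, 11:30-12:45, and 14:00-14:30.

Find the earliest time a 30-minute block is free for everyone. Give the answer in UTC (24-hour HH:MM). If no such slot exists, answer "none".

08:00

Brynn → UTC: 06:45–09:15, 09:45–13:15, 15:30–17:00.
Ravi → UTC: 02:00–09:00, 09:15–12:00.
Kira → UTC: 08:00–09:00, 10:30–11:45, 13:00–13:30.
Brynn ∩ Ravi: 06:45–09:00, 09:45–12:00.
Brynn ∩ Ravi ∩ Kira: 08:00–09:00, 10:30–11:45.
Windows ≥ 30 min: 08:00–09:00, 10:30–11:45.
Earliest such window starts at 08:00.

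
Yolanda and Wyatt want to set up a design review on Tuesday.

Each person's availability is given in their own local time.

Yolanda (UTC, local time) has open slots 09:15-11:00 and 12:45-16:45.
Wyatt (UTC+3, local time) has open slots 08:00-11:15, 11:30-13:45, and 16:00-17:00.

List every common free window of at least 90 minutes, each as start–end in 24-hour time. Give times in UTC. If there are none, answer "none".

Yolanda → UTC: 09:15–11:00, 12:45–16:45.
Wyatt → UTC: 05:00–08:15, 08:30–10:45, 13:00–14:00.
Yolanda ∩ Wyatt: 09:15–10:45, 13:00–14:00.
Windows ≥ 90 min: 09:15–10:45.

09:15–10:45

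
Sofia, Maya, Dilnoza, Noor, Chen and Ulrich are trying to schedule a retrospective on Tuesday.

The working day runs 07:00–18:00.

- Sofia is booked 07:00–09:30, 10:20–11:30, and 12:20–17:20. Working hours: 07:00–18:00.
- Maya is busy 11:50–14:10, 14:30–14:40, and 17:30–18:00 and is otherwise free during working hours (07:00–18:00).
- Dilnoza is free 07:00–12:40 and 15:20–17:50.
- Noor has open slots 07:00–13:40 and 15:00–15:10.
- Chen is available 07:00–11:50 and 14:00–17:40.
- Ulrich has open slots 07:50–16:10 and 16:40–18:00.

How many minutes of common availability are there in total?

Sofia free within 07:00–18:00: 09:30–10:20, 11:30–12:20, 17:20–18:00.
Maya free within 07:00–18:00: 07:00–11:50, 14:10–14:30, 14:40–17:30.
Sofia ∩ Maya: 09:30–10:20, 11:30–11:50, 17:20–17:30.
Sofia ∩ Maya ∩ Dilnoza: 09:30–10:20, 11:30–11:50, 17:20–17:30.
Sofia ∩ Maya ∩ Dilnoza ∩ Noor: 09:30–10:20, 11:30–11:50.
Sofia ∩ Maya ∩ Dilnoza ∩ Noor ∩ Chen: 09:30–10:20, 11:30–11:50.
Sofia ∩ Maya ∩ Dilnoza ∩ Noor ∩ Chen ∩ Ulrich: 09:30–10:20, 11:30–11:50.
Total common minutes: 50 + 20 = 70.

70 minutes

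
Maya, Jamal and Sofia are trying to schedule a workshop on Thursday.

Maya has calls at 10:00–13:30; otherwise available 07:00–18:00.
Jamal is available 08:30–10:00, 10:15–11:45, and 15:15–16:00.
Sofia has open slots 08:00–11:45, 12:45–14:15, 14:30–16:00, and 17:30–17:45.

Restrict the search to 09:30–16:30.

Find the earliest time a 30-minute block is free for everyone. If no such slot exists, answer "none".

09:30

Maya free within 07:00–18:00: 07:00–10:00, 13:30–18:00.
Maya ∩ Jamal: 08:30–10:00, 15:15–16:00.
Maya ∩ Jamal ∩ Sofia: 08:30–10:00, 15:15–16:00.
Restricted to 09:30–16:30: 09:30–10:00, 15:15–16:00.
Windows ≥ 30 min: 09:30–10:00, 15:15–16:00.
Earliest such window starts at 09:30.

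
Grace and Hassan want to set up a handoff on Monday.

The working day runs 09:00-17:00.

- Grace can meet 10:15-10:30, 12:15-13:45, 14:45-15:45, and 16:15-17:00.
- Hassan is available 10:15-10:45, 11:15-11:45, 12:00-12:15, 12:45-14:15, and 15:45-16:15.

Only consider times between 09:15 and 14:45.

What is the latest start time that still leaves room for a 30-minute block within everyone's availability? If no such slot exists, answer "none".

13:15

Grace ∩ Hassan: 10:15–10:30, 12:45–13:45.
Restricted to 09:15–14:45: 10:15–10:30, 12:45–13:45.
Windows ≥ 30 min: 12:45–13:45.
Latest start in the last window 12:45–13:45 is 13:45 − 30 min = 13:15.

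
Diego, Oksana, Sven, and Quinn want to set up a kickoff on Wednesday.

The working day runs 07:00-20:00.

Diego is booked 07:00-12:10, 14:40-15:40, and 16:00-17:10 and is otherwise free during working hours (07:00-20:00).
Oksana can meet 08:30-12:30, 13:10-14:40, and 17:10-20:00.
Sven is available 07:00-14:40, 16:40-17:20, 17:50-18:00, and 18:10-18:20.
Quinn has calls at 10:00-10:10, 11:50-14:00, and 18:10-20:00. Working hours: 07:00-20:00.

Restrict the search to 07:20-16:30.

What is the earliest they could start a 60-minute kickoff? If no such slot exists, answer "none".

Diego free within 07:00–20:00: 12:10–14:40, 15:40–16:00, 17:10–20:00.
Quinn free within 07:00–20:00: 07:00–10:00, 10:10–11:50, 14:00–18:10.
Diego ∩ Oksana: 12:10–12:30, 13:10–14:40, 17:10–20:00.
Diego ∩ Oksana ∩ Sven: 12:10–12:30, 13:10–14:40, 17:10–17:20, 17:50–18:00, 18:10–18:20.
Diego ∩ Oksana ∩ Sven ∩ Quinn: 14:00–14:40, 17:10–17:20, 17:50–18:00.
Restricted to 07:20–16:30: 14:00–14:40.
Windows ≥ 60 min: (none).

none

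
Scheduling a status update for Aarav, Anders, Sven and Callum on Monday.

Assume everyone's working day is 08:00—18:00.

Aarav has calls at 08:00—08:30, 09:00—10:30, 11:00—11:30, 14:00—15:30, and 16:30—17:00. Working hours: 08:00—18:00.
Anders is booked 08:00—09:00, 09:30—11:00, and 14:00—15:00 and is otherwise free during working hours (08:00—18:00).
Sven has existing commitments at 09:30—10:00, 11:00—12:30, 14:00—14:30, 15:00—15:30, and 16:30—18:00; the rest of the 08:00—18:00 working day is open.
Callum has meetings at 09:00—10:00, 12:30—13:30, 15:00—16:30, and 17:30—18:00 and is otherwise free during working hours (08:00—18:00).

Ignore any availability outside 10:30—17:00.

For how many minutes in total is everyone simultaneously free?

Aarav free within 08:00–18:00: 08:30–09:00, 10:30–11:00, 11:30–14:00, 15:30–16:30, 17:00–18:00.
Anders free within 08:00–18:00: 09:00–09:30, 11:00–14:00, 15:00–18:00.
Sven free within 08:00–18:00: 08:00–09:30, 10:00–11:00, 12:30–14:00, 14:30–15:00, 15:30–16:30.
Callum free within 08:00–18:00: 08:00–09:00, 10:00–12:30, 13:30–15:00, 16:30–17:30.
Aarav ∩ Anders: 11:30–14:00, 15:30–16:30, 17:00–18:00.
Aarav ∩ Anders ∩ Sven: 12:30–14:00, 15:30–16:30.
Aarav ∩ Anders ∩ Sven ∩ Callum: 13:30–14:00.
Restricted to 10:30–17:00: 13:30–14:00.
Total common minutes: 30.

30 minutes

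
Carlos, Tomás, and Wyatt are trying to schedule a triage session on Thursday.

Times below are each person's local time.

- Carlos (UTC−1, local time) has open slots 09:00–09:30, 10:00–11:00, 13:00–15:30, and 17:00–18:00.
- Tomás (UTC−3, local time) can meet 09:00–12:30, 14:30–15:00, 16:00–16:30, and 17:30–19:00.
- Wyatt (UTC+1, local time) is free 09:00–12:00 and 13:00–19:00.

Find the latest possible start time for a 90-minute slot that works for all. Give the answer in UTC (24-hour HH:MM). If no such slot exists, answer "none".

14:00

Carlos → UTC: 10:00–10:30, 11:00–12:00, 14:00–16:30, 18:00–19:00.
Tomás → UTC: 12:00–15:30, 17:30–18:00, 19:00–19:30, 20:30–22:00.
Wyatt → UTC: 08:00–11:00, 12:00–18:00.
Carlos ∩ Tomás: 14:00–15:30.
Carlos ∩ Tomás ∩ Wyatt: 14:00–15:30.
Windows ≥ 90 min: 14:00–15:30.
Latest start in the last window 14:00–15:30 is 15:30 − 90 min = 14:00.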